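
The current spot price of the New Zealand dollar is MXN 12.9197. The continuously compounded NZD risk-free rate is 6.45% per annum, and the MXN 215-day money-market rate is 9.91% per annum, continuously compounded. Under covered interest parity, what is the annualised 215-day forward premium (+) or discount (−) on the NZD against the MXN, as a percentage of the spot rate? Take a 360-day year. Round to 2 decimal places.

+3.50%

T = 215/360 years.
CIP forward (MXN per NZD) = 12.9197 × 1.0609712/1.0392724 = 13.1894483.
(F − S)/S ÷ T = (13.1894483 − 12.9197)/12.9197/(215/360) = 0.034960 → 3.50%.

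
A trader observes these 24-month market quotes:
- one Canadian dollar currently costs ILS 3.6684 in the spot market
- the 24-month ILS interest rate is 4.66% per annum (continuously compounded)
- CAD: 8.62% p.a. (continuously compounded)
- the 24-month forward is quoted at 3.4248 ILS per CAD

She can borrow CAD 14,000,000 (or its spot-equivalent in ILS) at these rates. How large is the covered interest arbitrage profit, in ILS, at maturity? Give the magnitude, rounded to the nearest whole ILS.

T = 2 years.
Keep in CAD, deliver into the forward: 14,000,000·1.1881529994·3.4248 = ILS 56,968,609.49.
Swap to ILS now, deposit: 14,000,000·3.6684·1.0976812496 = ILS 56,374,274.54.
The quoted forward overvalues CAD, so borrow ILS, buy CAD at spot, deposit the CAD at 8.62%, and sell the proceeds forward at 3.4248.
Arbitrage profit = |56,968,609.49 − 56,374,274.54| = ILS 594,335.

ILS 594,335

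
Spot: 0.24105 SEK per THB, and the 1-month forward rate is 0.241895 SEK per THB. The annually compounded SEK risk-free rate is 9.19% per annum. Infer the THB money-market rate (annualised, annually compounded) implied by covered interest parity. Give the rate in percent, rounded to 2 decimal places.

4.70%

T = 1/12 years.
F/S = 0.241895/0.24105 = 1.0035055 = (growth of SEK) / (growth of THB).
SEK growth factor: (1 + 0.0919)^(1/12) = 1.0073535.
That pins the THB growth at 1.0038346.
Annualise: 1.0038346^(12/1) − 1 = 0.046998 = 4.70%.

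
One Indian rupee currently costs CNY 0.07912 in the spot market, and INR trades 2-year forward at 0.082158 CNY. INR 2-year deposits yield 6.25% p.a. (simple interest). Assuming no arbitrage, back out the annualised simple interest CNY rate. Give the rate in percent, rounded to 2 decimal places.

8.41%

T = 2 years.
CIP gives F = S · g_CNY/g_INR, so g_CNY/g_INR = 0.082158/0.07912 = 1.0383974.
The INR side grows by 1 + 0.0625×2 = 1.125000.
So the CNY growth factor = 1.1681971.
r = (1.1681971 − 1)/2 = 0.084099 → 8.41%.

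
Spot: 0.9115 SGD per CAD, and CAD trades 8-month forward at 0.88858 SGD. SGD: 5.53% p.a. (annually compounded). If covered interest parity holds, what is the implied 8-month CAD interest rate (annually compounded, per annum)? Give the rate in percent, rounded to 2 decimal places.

9.64%

T = 8/12 years.
CIP gives F = S · g_SGD/g_CAD, so g_SGD/g_CAD = 0.88858/0.9115 = 0.9748546.
The SGD side grows by (1 + 0.0553)^(8/12) = 1.036535.
Hence g_CAD = 1.0632714.
r = 1.0632714^(12/8) − 1 = 0.096393 → 9.64%.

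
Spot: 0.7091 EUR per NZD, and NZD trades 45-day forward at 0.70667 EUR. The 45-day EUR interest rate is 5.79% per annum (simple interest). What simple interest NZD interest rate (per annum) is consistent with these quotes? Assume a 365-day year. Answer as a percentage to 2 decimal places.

8.60%

T = 45/365 years.
CIP gives F = S · g_EUR/g_NZD, so g_EUR/g_NZD = 0.70667/0.7091 = 0.9965731.
The EUR side grows by 1 + 0.0579×45/365 = 1.0071384.
That pins the NZD growth at 1.0106016.
r = (1.0106016 − 1)/(45/365) = 0.085991 → 8.60%.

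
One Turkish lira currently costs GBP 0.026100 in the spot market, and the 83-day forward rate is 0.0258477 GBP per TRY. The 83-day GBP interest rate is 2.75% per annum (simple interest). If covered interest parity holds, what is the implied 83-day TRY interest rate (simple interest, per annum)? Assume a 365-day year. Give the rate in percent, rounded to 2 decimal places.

T = 83/365 years.
CIP gives F = S · g_GBP/g_TRY, so g_GBP/g_TRY = 0.0258477/0.0261 = 0.9903333.
GBP growth factor: 1 + 0.0275×83/365 = 1.0062534.
Hence g_TRY = 1.0160755.
r = (1.0160755 − 1)/(83/365) = 0.070693 → 7.07%.

7.07%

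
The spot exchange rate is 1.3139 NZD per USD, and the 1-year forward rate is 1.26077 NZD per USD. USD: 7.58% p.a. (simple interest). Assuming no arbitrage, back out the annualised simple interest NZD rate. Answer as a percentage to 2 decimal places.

3.23%

T = 1 year.
F/S = 1.26077/1.3139 = 0.9595631 = (growth of NZD) / (growth of USD).
USD growth factor: 1 + 0.0758×1 = 1.075800.
That pins the NZD growth at 1.032298.
r = (1.032298 − 1)/1 = 0.032298 → 3.23%.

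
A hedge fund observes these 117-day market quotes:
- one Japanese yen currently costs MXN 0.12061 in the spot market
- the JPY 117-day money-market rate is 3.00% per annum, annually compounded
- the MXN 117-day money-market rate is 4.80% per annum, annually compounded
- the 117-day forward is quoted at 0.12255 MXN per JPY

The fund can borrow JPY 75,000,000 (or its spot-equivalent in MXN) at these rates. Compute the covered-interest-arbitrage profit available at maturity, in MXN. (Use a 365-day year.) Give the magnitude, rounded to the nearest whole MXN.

T = 117/365 years.
Route A — deposit JPY, sell forward: 75,000,000 × 1.009520043 × 0.12255 = MXN 9,278,751.10.
Route B — convert at spot, deposit MXN: 75,000,000 × 0.12061 × 1.015141932 = MXN 9,182,720.13.
The quoted forward overvalues JPY, so borrow MXN, buy JPY at spot, deposit the JPY at 3.00%, and sell the proceeds forward at 0.12255.
Profit = 9,278,751.10 − 9,182,720.13 = MXN 96,031.

MXN 96,031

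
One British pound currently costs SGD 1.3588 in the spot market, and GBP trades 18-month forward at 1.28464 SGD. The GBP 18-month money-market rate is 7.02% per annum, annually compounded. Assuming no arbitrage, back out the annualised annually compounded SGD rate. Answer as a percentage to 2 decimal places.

3.09%

T = 18/12 years.
CIP gives F = S · g_SGD/g_GBP, so g_SGD/g_GBP = 1.28464/1.3588 = 0.9454224.
GBP growth factor: (1 + 0.0702)^(18/12) = 1.1071269.
That pins the SGD growth at 1.0467026.
Annualise: 1.0467026^(12/18) − 1 = 0.030898 = 3.09%.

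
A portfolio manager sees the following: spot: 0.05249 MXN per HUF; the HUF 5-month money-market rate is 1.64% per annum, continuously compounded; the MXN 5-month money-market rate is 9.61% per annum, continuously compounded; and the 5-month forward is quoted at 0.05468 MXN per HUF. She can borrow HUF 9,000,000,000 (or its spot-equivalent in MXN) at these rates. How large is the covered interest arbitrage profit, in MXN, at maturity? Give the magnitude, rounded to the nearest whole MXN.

MXN 3,784,431

T = 5/12 years.
Invest the HUF and cover forward: 9,000,000,000 × 1.00685673383 × 0.05468 = MXN 495,494,335.85.
Convert at spot and invest in MXN: 9,000,000,000 × 0.05249 × 1.04085414221 = MXN 491,709,905.32.
The quoted forward overvalues HUF, so borrow MXN, buy HUF at spot, deposit the HUF at 1.64%, and sell the proceeds forward at 0.05468.
Profit = 495,494,335.85 − 491,709,905.32 = MXN 3,784,431.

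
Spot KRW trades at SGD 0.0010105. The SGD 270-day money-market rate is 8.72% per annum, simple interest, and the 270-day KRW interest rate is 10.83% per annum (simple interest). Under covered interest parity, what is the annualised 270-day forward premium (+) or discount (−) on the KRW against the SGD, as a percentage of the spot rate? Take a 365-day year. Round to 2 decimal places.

-1.95%

T = 270/365 years.
CIP forward (SGD per KRW) = 0.0010105 × 1.0645041/1.0801123 = 0.0009958977.
Annualised premium = (F − S)/S × (1/T) = (0.0009958977 − 0.0010105)/0.0010105 ÷ (270/365) = -1.95%.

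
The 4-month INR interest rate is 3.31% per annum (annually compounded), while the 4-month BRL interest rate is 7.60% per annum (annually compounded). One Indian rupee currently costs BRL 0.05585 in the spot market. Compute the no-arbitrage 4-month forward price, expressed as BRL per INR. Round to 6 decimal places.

T = 4/12 years.
BRL growth factor: (1 + 0.0760)^(4/12) = 1.0247174.
INR growth factor: (1 + 0.0331)^(4/12) = 1.0109138.
Forward (BRL per INR) = 0.05585 × 1.0247174 / 1.0109138 = 0.05661261.

0.056613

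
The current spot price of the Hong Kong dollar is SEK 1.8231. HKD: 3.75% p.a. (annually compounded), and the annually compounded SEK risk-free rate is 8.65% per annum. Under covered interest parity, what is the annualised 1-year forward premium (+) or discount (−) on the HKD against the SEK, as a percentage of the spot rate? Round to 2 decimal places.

T = 1 year.
F = S · g_SEK/g_HKD = 1.8231 × 1.086500/1.037500 = 1.9092030.
(F − S)/S ÷ T = (1.9092030 − 1.8231)/1.8231/1 = 0.047229 → 4.72%.

+4.72%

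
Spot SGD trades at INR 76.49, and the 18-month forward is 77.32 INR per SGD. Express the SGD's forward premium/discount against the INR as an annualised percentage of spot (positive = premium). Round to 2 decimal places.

+0.72%

T = 18/12 years.
SGD trades forward at +1.08511% vs spot over the period.
×(1/T) gives 0.72% p.a.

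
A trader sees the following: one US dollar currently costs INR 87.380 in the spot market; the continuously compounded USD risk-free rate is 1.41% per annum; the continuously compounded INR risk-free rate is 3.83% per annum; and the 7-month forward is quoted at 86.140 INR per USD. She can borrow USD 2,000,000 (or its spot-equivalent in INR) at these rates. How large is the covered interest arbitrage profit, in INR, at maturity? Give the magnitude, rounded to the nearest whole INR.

T = 7/12 years.
Route A — deposit USD, sell forward: 2,000,000 × 1.00825891824 × 86.140 = INR 173,702,846.43.
Route B — convert at spot, deposit INR: 2,000,000 × 87.380 × 1.02259311077 = INR 178,708,372.04.
The quoted forward undervalues USD, so borrow USD, convert to INR at spot, deposit the INR at 3.83%, and buy USD forward at 86.140 to cover the loan.
Arbitrage profit = |173,702,846.43 − 178,708,372.04| = INR 5,005,526.

INR 5,005,526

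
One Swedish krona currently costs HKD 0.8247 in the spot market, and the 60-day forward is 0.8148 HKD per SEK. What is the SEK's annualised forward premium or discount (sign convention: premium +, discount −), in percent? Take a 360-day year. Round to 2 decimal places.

-7.20%

T = 60/360 years.
Period premium: (0.8148 − 0.8247)/0.8247 = -0.0120044.
Per annum: -0.0120044 / (60/360) = -0.072026 = -7.20%.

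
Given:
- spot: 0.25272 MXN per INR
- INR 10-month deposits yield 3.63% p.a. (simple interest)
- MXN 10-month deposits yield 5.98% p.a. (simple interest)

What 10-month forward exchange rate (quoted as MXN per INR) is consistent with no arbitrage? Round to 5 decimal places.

0.25752

T = 10/12 years.
MXN accumulates by 1 + 0.0598×10/12 = 1.0498333.
INR growth factor: 1 + 0.0363×10/12 = 1.030250.
CIP: F = S · (grow MXN)/(grow INR) = 0.25272 × 1.0498333/1.030250 = 0.2575238 MXN per INR.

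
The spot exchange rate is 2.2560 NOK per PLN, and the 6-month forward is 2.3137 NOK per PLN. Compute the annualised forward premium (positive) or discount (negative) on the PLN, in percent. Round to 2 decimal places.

+5.12%

T = 6/12 years.
(F − S)/S = (2.3137 − 2.256)/2.256 = 0.0255762.
×(1/T) gives 5.12% p.a.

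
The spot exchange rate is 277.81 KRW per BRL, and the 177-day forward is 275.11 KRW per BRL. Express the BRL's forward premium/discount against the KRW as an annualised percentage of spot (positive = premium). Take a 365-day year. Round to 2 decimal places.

-2.00%

T = 177/365 years.
(F − S)/S = (275.11 − 277.81)/277.81 = -0.0097189.
×(1/T) gives -2.00% p.a.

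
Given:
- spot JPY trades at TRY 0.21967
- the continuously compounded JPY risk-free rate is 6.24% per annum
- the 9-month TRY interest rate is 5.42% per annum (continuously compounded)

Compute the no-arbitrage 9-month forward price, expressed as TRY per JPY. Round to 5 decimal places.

0.21832

T = 9/12 years.
Growth of 1 TRY over T: e^(0.0542×9/12) = 1.0414875.
Growth of 1 JPY over T: e^(0.0624×9/12) = 1.0479124.
So F = 0.21967 × 1.0414875 / 1.0479124 = 0.2183232 (TRY/JPY).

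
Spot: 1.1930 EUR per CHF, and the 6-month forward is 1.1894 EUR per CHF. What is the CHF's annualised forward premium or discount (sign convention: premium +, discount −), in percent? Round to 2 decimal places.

-0.60%

T = 6/12 years.
CHF trades forward at -0.30176% vs spot over the period.
Annualise by dividing by T: -0.0030176 / (6/12) = -0.006035 → -0.60%.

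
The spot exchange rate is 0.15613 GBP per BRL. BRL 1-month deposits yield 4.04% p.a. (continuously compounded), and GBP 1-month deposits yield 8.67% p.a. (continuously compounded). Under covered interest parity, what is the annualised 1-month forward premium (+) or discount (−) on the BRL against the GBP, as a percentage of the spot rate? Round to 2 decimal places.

T = 1/12 years.
F = S · g_GBP/g_BRL = 0.15613 × 1.0072512/1.0033723 = 0.15673358.
Annualised premium = (F − S)/S × (1/T) = (0.15673358 − 0.15613)/0.15613 ÷ (1/12) = 4.64%.

+4.64%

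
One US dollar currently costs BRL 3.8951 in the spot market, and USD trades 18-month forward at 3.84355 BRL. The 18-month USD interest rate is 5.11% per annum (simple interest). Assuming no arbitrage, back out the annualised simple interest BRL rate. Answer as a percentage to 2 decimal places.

4.16%

T = 18/12 years.
F/S = 3.84355/3.8951 = 0.9867654 = (growth of BRL) / (growth of USD).
The USD side grows by 1 + 0.0511×18/12 = 1.076650.
Hence g_BRL = 1.062401.
(1.062401 − 1)/T = 0.041601, i.e. 4.16%.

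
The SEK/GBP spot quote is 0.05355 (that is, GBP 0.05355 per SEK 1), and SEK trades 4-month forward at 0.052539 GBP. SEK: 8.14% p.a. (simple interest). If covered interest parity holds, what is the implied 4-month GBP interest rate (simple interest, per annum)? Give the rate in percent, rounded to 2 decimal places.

T = 4/12 years.
F/S = 0.052539/0.05355 = 0.9811204 = (growth of GBP) / (growth of SEK).
SEK growth factor: 1 + 0.0814×4/12 = 1.0271333.
That pins the GBP growth at 1.0077414.
r = (1.0077414 − 1)/(4/12) = 0.023224 → 2.32%.

2.32%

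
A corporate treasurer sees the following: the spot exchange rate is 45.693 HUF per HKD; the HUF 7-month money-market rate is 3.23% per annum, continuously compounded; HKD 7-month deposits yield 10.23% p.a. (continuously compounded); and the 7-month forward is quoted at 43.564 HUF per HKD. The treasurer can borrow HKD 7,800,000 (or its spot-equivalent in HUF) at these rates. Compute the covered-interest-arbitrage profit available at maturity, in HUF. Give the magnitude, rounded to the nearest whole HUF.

T = 7/12 years.
Route A — deposit HKD, sell forward: 7,800,000 × 1.06149150574 × 43.564 = HUF 360,693,964.46.
Route B — convert at spot, deposit HUF: 7,800,000 × 45.693 × 1.01902029096 = HUF 363,184,334.41.
The quoted forward undervalues HKD, so borrow HKD, convert to HUF at spot, deposit the HUF at 3.23%, and buy HKD forward at 43.564 to cover the loan.
The gap between the two covered legs is HUF 2,490,370.

HUF 2,490,370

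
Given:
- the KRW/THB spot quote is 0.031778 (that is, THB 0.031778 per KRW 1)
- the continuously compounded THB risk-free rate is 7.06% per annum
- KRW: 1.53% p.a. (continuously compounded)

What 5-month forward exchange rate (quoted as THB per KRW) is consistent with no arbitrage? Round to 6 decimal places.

T = 5/12 years.
Growth of 1 THB over T: e^(0.0706×5/12) = 1.0298536.
Growth of 1 KRW over T: e^(0.0153×5/12) = 1.0063954.
Forward (THB per KRW) = 0.031778 × 1.0298536 / 1.0063954 = 0.03251872.

0.032519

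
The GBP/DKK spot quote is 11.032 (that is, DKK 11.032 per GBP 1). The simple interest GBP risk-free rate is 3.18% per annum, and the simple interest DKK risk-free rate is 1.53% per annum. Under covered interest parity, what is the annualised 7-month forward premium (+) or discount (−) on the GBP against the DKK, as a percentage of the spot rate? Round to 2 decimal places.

T = 7/12 years.
No-arbitrage forward: 11.032 × 1.008925 / 1.018550 = 10.927751 DKK/GBP.
Annualised premium = (F − S)/S × (1/T) = (10.927751 − 11.032)/11.032 ÷ (7/12) = -1.62%.

-1.62%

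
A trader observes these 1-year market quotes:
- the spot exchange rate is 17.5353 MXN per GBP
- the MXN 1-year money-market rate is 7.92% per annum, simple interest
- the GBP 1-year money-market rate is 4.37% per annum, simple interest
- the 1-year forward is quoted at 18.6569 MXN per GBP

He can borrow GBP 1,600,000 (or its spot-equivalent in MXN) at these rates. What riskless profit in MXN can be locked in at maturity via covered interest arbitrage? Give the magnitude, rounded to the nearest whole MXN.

T = 1 year.
Keep in GBP, deliver into the forward: 1,600,000·1.043700·18.6569 = MXN 31,155,530.45.
Swap to MXN now, deposit: 1,600,000·17.5353·1.079200 = MXN 30,278,553.22.
The quoted forward overvalues GBP, so borrow MXN, buy GBP at spot, deposit the GBP at 4.37%, and sell the proceeds forward at 18.6569.
Arbitrage profit = |31,155,530.45 − 30,278,553.22| = MXN 876,977.

MXN 876,977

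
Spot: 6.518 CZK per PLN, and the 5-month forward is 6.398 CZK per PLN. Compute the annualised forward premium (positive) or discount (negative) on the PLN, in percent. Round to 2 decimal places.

T = 5/12 years.
(F − S)/S = (6.398 − 6.518)/6.518 = -0.0184106.
×(1/T) gives -4.42% p.a.

-4.42%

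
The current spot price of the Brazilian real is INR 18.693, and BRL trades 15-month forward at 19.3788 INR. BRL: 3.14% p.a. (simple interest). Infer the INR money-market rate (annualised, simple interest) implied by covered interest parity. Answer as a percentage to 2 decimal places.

T = 15/12 years.
F/S = 19.3788/18.693 = 1.0366875 = (growth of INR) / (growth of BRL).
The BRL side grows by 1 + 0.0314×15/12 = 1.039250.
So the INR growth factor = 1.0773775.
r = (1.0773775 − 1)/(15/12) = 0.061902 → 6.19%.

6.19%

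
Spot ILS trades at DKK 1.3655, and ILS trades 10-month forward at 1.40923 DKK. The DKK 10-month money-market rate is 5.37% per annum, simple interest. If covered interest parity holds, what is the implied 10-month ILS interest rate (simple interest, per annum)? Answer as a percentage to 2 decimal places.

1.48%

T = 10/12 years.
By CIP, F/S equals the DKK-to-ILS growth ratio: 1.40923/1.3655 = 1.0320249.
The DKK side grows by 1 + 0.0537×10/12 = 1.044750.
Hence g_ILS = 1.0123302.
r = (1.0123302 − 1)/(10/12) = 0.014796 → 1.48%.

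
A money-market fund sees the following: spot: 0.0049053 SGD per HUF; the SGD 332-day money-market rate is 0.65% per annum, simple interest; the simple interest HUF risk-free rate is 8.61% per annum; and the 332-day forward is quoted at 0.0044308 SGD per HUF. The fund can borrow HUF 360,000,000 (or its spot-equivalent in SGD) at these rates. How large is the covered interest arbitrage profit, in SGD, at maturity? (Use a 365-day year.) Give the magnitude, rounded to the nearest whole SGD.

T = 332/365 years.
Keep in HUF, deliver into the forward: 360,000,000·1.078315616·0.0044308 = SGD 1,720,008.30.
Swap to SGD now, deposit: 360,000,000·0.0049053·1.005912329 = SGD 1,776,348.63.
The quoted forward undervalues HUF, so borrow HUF, convert to SGD at spot, deposit the SGD at 0.65%, and buy HUF forward at 0.0044308 to cover the loan.
Profit = 1,776,348.63 − 1,720,008.30 = SGD 56,340.

SGD 56,340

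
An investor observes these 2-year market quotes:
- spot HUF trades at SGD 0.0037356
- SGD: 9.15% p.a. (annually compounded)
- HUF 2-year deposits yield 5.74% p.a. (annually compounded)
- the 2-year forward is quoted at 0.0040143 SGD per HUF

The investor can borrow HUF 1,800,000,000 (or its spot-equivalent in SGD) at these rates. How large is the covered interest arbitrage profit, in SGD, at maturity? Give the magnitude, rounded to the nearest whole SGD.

T = 2 years.
Invest the HUF and cover forward: 1,800,000,000 × 1.11809476 × 0.0040143 = SGD 8,079,062.03.
Convert at spot and invest in SGD: 1,800,000,000 × 0.0037356 × 1.19137225 = SGD 8,010,882.32.
The quoted forward overvalues HUF, so borrow SGD, buy HUF at spot, deposit the HUF at 5.74%, and sell the proceeds forward at 0.0040143.
The gap between the two covered legs is SGD 68,180.

SGD 68,180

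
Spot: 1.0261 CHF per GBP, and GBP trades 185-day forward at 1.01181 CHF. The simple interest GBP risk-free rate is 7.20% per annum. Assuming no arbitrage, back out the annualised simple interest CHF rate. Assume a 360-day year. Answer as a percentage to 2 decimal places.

4.39%

T = 185/360 years.
By CIP, F/S equals the CHF-to-GBP growth ratio: 1.01181/1.0261 = 0.9860735.
The GBP side grows by 1 + 0.0720×185/360 = 1.037000.
Hence g_CHF = 1.0225582.
(1.0225582 − 1)/T = 0.043897, i.e. 4.39%.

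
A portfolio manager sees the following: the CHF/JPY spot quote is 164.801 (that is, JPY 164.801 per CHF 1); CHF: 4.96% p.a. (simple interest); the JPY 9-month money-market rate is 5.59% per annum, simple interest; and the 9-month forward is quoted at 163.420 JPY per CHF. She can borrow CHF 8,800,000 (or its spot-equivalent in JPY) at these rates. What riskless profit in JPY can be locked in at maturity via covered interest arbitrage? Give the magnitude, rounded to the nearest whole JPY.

T = 9/12 years.
Route A — deposit CHF, sell forward: 8,800,000 × 1.037200 × 163.420 = JPY 1,491,593,171.20.
Route B — convert at spot, deposit JPY: 8,800,000 × 164.801 × 1.041925 = JPY 1,511,050,480.94.
The quoted forward undervalues CHF, so borrow CHF, convert to JPY at spot, deposit the JPY at 5.59%, and buy CHF forward at 163.420 to cover the loan.
Profit = 1,511,050,480.94 − 1,491,593,171.20 = JPY 19,457,310.

JPY 19,457,310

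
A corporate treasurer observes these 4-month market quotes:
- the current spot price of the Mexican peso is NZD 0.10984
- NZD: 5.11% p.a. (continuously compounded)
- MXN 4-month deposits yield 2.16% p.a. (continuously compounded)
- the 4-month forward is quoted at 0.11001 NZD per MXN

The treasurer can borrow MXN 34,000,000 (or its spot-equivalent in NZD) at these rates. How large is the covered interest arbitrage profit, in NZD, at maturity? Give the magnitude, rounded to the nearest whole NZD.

NZD 31,349

T = 4/12 years.
Keep in MXN, deliver into the forward: 34,000,000·1.007225982·0.11001 = NZD 3,767,367.63.
Swap to NZD now, deposit: 34,000,000·0.10984·1.017179228 = NZD 3,798,716.86.
The quoted forward undervalues MXN, so borrow MXN, convert to NZD at spot, deposit the NZD at 5.11%, and buy MXN forward at 0.11001 to cover the loan.
Profit = 3,798,716.86 − 3,767,367.63 = NZD 31,349.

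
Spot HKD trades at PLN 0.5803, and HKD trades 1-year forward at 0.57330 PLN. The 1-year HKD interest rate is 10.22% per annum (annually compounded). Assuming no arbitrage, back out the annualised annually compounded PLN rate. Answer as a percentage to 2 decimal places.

T = 1 year.
CIP gives F = S · g_PLN/g_HKD, so g_PLN/g_HKD = 0.5733/0.5803 = 0.9879373.
HKD growth factor: (1 + 0.1022)^1 = 1.102200.
That pins the PLN growth at 1.0889045.
r = 1.0889045^(1/1) − 1 = 0.088904 → 8.89%.

8.89%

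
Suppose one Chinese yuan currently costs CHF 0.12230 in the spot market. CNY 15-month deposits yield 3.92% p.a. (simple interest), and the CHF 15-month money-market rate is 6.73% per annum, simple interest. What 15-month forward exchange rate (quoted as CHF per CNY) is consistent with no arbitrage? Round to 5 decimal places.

T = 15/12 years.
Growth of 1 CHF over T: 1 + 0.0673×15/12 = 1.084125.
CNY growth factor: 1 + 0.0392×15/12 = 1.049000.
Forward (CHF per CNY) = 0.1223 × 1.084125 / 1.049000 = 0.1263951.

0.12640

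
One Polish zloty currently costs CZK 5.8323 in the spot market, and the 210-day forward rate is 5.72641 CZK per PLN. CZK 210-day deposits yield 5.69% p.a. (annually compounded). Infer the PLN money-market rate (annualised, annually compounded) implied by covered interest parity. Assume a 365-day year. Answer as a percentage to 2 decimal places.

9.11%

T = 210/365 years.
By CIP, F/S equals the CZK-to-PLN growth ratio: 5.72641/5.8323 = 0.9818442.
The CZK side grows by (1 + 0.0569)^(210/365) = 1.0323518.
That pins the PLN growth at 1.0514416.
Annualise: 1.0514416^(365/210) − 1 = 0.091100 = 9.11%.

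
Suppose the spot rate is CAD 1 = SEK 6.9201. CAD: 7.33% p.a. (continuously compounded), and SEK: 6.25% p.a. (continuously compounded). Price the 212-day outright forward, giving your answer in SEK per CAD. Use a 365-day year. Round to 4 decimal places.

T = 212/365 years.
Growth of 1 SEK over T: e^(0.0625×212/365) = 1.0369683.
Growth of 1 CAD over T: e^(0.0733×212/365) = 1.0434935.
CIP: F = S · (grow SEK)/(grow CAD) = 6.9201 × 1.0369683/1.0434935 = 6.876827 SEK per CAD.

6.8768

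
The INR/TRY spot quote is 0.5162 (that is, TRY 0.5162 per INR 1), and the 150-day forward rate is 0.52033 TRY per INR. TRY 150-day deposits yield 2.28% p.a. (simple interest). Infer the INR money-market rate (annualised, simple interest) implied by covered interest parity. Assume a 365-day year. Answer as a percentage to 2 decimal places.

0.33%

T = 150/365 years.
By CIP, F/S equals the TRY-to-INR growth ratio: 0.52033/0.5162 = 1.0080008.
The TRY side grows by 1 + 0.0228×150/365 = 1.0093699.
So the INR growth factor = 1.0013582.
r = (1.0013582 − 1)/(150/365) = 0.003305 → 0.33%.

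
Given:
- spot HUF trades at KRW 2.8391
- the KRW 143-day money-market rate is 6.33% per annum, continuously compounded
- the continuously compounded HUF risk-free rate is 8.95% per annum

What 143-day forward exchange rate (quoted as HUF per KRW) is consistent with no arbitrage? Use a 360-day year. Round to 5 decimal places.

0.35591

T = 143/360 years.
Growth of 1 KRW over T: e^(0.0633×143/360) = 1.0254629.
Growth of 1 HUF over T: e^(0.0895×143/360) = 1.0361909.
Forward (KRW per HUF) = 2.8391 × 1.0254629 / 1.0361909 = 2.809706.
Quoted the other way: 1/2.809706 = 0.35591 HUF per KRW.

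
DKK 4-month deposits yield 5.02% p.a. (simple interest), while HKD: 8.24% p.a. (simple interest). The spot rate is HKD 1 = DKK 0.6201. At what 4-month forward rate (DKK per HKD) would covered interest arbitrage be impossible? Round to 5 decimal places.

0.61362

T = 4/12 years.
DKK growth factor: 1 + 0.0502×4/12 = 1.0167333.
HKD accumulates by 1 + 0.0824×4/12 = 1.0274667.
Forward (DKK per HKD) = 0.6201 × 1.0167333 / 1.0274667 = 0.6136221.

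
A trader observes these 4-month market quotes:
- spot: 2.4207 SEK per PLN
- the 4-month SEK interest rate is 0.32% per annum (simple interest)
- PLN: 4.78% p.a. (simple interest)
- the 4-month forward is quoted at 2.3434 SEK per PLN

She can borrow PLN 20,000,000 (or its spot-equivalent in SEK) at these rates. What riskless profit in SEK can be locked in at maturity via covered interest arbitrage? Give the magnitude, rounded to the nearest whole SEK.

SEK 850,878

T = 4/12 years.
Invest the PLN and cover forward: 20,000,000 × 1.0159333333 × 2.3434 = SEK 47,614,763.47.
Convert at spot and invest in SEK: 20,000,000 × 2.4207 × 1.0010666667 = SEK 48,465,641.60.
The quoted forward undervalues PLN, so borrow PLN, convert to SEK at spot, deposit the SEK at 0.32%, and buy PLN forward at 2.3434 to cover the loan.
Arbitrage profit = |47,614,763.47 − 48,465,641.60| = SEK 850,878.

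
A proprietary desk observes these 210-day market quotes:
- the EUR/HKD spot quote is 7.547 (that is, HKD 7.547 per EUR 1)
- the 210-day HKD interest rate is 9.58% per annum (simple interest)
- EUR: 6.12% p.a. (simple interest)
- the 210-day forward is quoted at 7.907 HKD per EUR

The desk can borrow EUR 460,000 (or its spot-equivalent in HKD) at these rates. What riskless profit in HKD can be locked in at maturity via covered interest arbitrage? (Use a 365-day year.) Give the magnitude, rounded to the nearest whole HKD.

T = 210/365 years.
Invest the EUR and cover forward: 460,000 × 1.035210959 × 7.907 = HKD 3,765,290.00.
Convert at spot and invest in HKD: 460,000 × 7.547 × 1.055117808 = HKD 3,662,968.08.
The quoted forward overvalues EUR, so borrow HKD, buy EUR at spot, deposit the EUR at 6.12%, and sell the proceeds forward at 7.907.
Arbitrage profit = |3,765,290.00 − 3,662,968.08| = HKD 102,322.

HKD 102,322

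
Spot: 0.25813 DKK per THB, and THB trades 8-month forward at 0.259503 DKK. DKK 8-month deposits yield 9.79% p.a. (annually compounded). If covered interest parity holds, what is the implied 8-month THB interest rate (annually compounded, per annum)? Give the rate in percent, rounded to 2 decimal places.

T = 8/12 years.
F/S = 0.259503/0.25813 = 1.0053190 = (growth of DKK) / (growth of THB).
The DKK side grows by (1 + 0.0979)^(8/12) = 1.0642456.
That pins the THB growth at 1.0586148.
r = 1.0586148^(12/8) − 1 = 0.089198 → 8.92%.

8.92%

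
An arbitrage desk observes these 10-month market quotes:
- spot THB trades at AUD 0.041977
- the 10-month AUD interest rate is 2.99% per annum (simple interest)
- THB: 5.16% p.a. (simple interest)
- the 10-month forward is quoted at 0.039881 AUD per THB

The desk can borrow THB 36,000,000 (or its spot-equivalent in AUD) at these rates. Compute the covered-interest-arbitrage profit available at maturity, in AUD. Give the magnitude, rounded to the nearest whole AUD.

AUD 51,374

T = 10/12 years.
Keep in THB, deliver into the forward: 36,000,000·1.043000·0.039881 = AUD 1,497,451.79.
Swap to AUD now, deposit: 36,000,000·0.041977·1.024916667 = AUD 1,548,825.37.
The quoted forward undervalues THB, so borrow THB, convert to AUD at spot, deposit the AUD at 2.99%, and buy THB forward at 0.039881 to cover the loan.
Arbitrage profit = |1,497,451.79 − 1,548,825.37| = AUD 51,374.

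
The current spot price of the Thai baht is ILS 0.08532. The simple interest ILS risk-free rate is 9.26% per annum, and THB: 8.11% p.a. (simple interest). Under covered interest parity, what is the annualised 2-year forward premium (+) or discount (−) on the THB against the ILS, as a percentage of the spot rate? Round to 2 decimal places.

+0.99%

T = 2 years.
F = S · g_ILS/g_THB = 0.08532 × 1.185200/1.162200 = 0.08700849.
Annualised premium = (F − S)/S × (1/T) = (0.08700849 − 0.08532)/0.08532 ÷ 2 = 0.99%.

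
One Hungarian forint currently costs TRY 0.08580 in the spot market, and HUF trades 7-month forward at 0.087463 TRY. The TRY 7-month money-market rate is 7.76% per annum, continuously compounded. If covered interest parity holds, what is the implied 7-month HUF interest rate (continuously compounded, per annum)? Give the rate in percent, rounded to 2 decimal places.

4.47%

T = 7/12 years.
CIP gives F = S · g_TRY/g_HUF, so g_TRY/g_HUF = 0.087463/0.0858 = 1.0193823.
The TRY side grows by e^(0.0776×7/12) = 1.0463068.
That pins the HUF growth at 1.0264126.
Take logs: ln 1.0264126 / (7/12) = 0.044691, so 4.47%.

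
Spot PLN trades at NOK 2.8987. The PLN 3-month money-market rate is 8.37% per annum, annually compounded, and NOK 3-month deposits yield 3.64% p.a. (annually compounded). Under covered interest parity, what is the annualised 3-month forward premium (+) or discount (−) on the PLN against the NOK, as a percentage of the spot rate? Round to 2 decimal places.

T = 3/12 years.
CIP forward (NOK per PLN) = 2.8987 × 1.0089784/1.0202985 = 2.8665392.
(F − S)/S ÷ T = (2.8665392 − 2.8987)/2.8987/(3/12) = -0.044380 → -4.44%.

-4.44%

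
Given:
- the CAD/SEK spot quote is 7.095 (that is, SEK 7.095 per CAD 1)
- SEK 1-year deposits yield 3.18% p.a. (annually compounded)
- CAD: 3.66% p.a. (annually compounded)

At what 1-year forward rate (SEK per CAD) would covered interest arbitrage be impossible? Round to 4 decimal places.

7.0621

T = 1 year.
SEK accumulates by (1 + 0.0318)^1 = 1.031800.
CAD growth factor: (1 + 0.0366)^1 = 1.036600.
CIP: F = S · (grow SEK)/(grow CAD) = 7.095 × 1.031800/1.036600 = 7.062146 SEK per CAD.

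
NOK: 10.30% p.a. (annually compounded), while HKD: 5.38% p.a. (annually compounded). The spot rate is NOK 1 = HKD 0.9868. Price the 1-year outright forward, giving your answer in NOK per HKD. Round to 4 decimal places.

1.0607

T = 1 year.
HKD accumulates by (1 + 0.0538)^1 = 1.053800.
NOK growth factor: (1 + 0.1030)^1 = 1.103000.
So F = 0.9868 × 1.053800 / 1.103000 = 0.9427832 (HKD/NOK).
Invert for NOK per HKD: 1 / 0.9427832 = 1.0607.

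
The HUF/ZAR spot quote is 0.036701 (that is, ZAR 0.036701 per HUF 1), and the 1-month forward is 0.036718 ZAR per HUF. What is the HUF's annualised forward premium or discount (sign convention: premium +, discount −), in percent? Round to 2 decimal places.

T = 1/12 years.
(F − S)/S = (0.036718 − 0.036701)/0.036701 = 0.0004632.
×(1/T) gives 0.56% p.a.

+0.56%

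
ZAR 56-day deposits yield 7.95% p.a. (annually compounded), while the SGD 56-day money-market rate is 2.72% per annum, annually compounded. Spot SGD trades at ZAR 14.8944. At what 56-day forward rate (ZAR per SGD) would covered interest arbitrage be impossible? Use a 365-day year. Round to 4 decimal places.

15.0083

T = 56/365 years.
ZAR accumulates by (1 + 0.0795)^(56/365) = 1.01180582.
SGD growth factor: (1 + 0.0272)^(56/365) = 1.00412589.
So F = 14.8944 × 1.01180582 / 1.00412589 = 15.008318 (ZAR/SGD).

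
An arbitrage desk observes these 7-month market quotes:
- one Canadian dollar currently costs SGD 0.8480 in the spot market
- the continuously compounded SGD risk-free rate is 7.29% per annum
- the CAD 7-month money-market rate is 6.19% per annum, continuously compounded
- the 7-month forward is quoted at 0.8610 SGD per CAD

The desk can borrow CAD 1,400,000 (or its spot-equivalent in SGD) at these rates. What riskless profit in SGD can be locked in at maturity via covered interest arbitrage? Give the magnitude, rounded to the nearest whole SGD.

T = 7/12 years.
Invest the CAD and cover forward: 1,400,000 × 1.036768157 × 0.8610 = SGD 1,249,720.34.
Convert at spot and invest in SGD: 1,400,000 × 0.8480 × 1.043442142 = SGD 1,238,774.51.
The quoted forward overvalues CAD, so borrow SGD, buy CAD at spot, deposit the CAD at 6.19%, and sell the proceeds forward at 0.8610.
Profit = 1,249,720.34 − 1,238,774.51 = SGD 10,946.

SGD 10,946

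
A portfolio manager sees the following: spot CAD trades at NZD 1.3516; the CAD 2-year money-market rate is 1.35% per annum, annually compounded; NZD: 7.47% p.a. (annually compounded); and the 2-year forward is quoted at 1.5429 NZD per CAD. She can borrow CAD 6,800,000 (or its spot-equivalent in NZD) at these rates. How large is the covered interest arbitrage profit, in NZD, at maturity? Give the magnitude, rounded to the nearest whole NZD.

NZD 161,625

T = 2 years.
Keep in CAD, deliver into the forward: 6,800,000·1.02718225·1.5429 = NZD 10,776,908.56.
Swap to NZD now, deposit: 6,800,000·1.3516·1.15498009 = NZD 10,615,283.41.
The quoted forward overvalues CAD, so borrow NZD, buy CAD at spot, deposit the CAD at 1.35%, and sell the proceeds forward at 1.5429.
The gap between the two covered legs is NZD 161,625.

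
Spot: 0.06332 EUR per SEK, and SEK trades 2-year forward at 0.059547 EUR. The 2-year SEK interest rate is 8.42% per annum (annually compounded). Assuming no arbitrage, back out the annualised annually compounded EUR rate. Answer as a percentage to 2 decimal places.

5.14%

T = 2 years.
By CIP, F/S equals the EUR-to-SEK growth ratio: 0.059547/0.06332 = 0.9404138.
The SEK side grows by (1 + 0.0842)^2 = 1.1754896.
That pins the EUR growth at 1.1054466.
r = 1.1054466^(1/2) − 1 = 0.051402 → 5.14%.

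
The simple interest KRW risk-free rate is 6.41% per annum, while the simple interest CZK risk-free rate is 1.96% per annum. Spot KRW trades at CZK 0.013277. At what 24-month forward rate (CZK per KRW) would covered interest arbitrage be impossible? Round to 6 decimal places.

T = 2 years.
Growth of 1 CZK over T: 1 + 0.0196×2 = 1.039200.
KRW accumulates by 1 + 0.0641×2 = 1.128200.
Forward (CZK per KRW) = 0.013277 × 1.039200 / 1.128200 = 0.01222962.

0.012230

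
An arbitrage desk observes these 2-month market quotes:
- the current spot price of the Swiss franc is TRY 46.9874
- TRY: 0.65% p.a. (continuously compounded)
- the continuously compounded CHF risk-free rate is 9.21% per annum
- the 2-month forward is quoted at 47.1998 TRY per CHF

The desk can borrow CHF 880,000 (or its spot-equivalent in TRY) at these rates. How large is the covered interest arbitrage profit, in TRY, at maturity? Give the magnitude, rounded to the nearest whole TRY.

TRY 784,586

T = 2/12 years.
Keep in CHF, deliver into the forward: 880,000·1.0154684164·47.1998 = TRY 42,178,317.42.
Swap to TRY now, deposit: 880,000·46.9874·1.0010839204 = TRY 41,393,730.93.
The quoted forward overvalues CHF, so borrow TRY, buy CHF at spot, deposit the CHF at 9.21%, and sell the proceeds forward at 47.1998.
The gap between the two covered legs is TRY 784,586.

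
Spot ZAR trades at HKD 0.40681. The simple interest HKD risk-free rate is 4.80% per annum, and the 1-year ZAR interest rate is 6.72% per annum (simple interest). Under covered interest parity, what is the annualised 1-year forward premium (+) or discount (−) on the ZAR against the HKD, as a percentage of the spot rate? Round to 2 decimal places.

-1.80%

T = 1 year.
CIP forward (HKD per ZAR) = 0.40681 × 1.048000/1.067200 = 0.39949108.
Annualised premium = (F − S)/S × (1/T) = (0.39949108 − 0.40681)/0.40681 ÷ 1 = -1.80%.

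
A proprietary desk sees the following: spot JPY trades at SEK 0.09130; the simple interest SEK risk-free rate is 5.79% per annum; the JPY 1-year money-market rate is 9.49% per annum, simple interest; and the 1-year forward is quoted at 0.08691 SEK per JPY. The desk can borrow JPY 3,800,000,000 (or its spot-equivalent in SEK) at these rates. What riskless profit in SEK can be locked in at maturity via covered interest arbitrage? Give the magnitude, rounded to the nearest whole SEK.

T = 1 year.
Keep in JPY, deliver into the forward: 3,800,000,000·1.094900·0.08691 = SEK 361,599,484.20.
Swap to SEK now, deposit: 3,800,000,000·0.09130·1.057900 = SEK 367,027,826.00.
The quoted forward undervalues JPY, so borrow JPY, convert to SEK at spot, deposit the SEK at 5.79%, and buy JPY forward at 0.08691 to cover the loan.
Profit = 367,027,826.00 − 361,599,484.20 = SEK 5,428,342.

SEK 5,428,342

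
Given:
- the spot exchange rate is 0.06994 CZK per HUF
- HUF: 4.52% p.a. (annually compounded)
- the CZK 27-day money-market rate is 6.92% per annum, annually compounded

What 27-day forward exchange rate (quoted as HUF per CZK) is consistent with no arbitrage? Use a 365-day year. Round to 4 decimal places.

T = 27/365 years.
CZK accumulates by (1 + 0.0692)^(27/365) = 1.00496183.
HUF growth factor: (1 + 0.0452)^(27/365) = 1.00327555.
Forward (CZK per HUF) = 0.06994 × 1.00496183 / 1.00327555 = 0.070057553.
Quoted the other way: 1/0.070057553 = 14.2740 HUF per CZK.

14.2740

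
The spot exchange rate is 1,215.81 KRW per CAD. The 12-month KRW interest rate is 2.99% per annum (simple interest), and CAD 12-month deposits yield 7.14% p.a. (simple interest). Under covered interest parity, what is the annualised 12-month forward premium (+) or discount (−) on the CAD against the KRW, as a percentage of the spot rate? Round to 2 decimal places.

-3.87%

T = 1 year.
No-arbitrage forward: 1215.81 × 1.029900 / 1.071400 = 1168.71637 KRW/CAD.
Annualised premium = (F − S)/S × (1/T) = (1168.71637 − 1215.81)/1215.81 ÷ 1 = -3.87%.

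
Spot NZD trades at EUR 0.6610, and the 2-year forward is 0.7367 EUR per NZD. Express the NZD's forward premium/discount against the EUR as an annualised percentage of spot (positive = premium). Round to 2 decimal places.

T = 2 years.
(F − S)/S = (0.7367 − 0.661)/0.661 = 0.1145234.
×(1/T) gives 5.73% p.a.

+5.73%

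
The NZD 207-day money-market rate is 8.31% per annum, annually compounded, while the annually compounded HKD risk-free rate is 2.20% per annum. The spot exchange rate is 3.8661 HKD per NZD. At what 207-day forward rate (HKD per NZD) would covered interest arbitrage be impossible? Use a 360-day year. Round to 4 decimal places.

T = 207/360 years.
Growth of 1 HKD over T: (1 + 0.0220)^(207/360) = 1.0125915.
Growth of 1 NZD over T: (1 + 0.0831)^(207/360) = 1.0469704.
So F = 3.8661 × 1.0125915 / 1.0469704 = 3.739151 (HKD/NZD).

3.7392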